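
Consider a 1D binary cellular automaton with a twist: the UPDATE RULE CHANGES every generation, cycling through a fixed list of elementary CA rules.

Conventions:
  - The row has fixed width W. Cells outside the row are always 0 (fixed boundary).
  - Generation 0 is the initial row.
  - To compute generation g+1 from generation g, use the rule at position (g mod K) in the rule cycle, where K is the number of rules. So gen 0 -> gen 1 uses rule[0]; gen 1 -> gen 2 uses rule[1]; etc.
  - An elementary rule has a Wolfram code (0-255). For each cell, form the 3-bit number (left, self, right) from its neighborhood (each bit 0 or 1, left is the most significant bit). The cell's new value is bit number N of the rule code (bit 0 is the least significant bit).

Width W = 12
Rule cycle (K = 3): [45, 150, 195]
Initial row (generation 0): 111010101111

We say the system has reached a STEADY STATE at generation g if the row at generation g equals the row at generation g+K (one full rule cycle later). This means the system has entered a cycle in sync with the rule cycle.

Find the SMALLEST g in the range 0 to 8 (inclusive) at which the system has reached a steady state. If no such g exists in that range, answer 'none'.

Gen 0: 111010101111
Gen 1 (rule 45): 100111111000
Gen 2 (rule 150): 111011110100
Gen 3 (rule 195): 011001110001
Gen 4 (rule 45): 010001000101
Gen 5 (rule 150): 111011101101
Gen 6 (rule 195): 011001100100
Gen 7 (rule 45): 010001000101
Gen 8 (rule 150): 111011101101
Gen 9 (rule 195): 011001100100
Gen 10 (rule 45): 010001000101
Gen 11 (rule 150): 111011101101

Answer: 4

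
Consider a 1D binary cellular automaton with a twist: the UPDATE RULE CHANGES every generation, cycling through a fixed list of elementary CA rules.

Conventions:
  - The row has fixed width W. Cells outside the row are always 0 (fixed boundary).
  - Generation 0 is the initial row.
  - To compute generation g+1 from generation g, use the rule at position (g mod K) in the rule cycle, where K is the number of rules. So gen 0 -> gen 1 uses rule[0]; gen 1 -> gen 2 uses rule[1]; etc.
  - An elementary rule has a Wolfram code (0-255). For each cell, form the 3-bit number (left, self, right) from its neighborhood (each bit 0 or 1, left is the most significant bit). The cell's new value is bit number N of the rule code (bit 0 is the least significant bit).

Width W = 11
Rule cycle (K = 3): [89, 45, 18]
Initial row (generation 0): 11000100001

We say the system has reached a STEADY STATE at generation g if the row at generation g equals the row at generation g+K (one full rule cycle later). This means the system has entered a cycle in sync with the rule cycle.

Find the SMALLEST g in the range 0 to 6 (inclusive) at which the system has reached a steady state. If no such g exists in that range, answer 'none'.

Gen 0: 11000100001
Gen 1 (rule 89): 11110011100
Gen 2 (rule 45): 10000010001
Gen 3 (rule 18): 01000101010
Gen 4 (rule 89): 00110000001
Gen 5 (rule 45): 10100111101
Gen 6 (rule 18): 00011000000
Gen 7 (rule 89): 11011111111
Gen 8 (rule 45): 10110000000
Gen 9 (rule 18): 00001000000

Answer: none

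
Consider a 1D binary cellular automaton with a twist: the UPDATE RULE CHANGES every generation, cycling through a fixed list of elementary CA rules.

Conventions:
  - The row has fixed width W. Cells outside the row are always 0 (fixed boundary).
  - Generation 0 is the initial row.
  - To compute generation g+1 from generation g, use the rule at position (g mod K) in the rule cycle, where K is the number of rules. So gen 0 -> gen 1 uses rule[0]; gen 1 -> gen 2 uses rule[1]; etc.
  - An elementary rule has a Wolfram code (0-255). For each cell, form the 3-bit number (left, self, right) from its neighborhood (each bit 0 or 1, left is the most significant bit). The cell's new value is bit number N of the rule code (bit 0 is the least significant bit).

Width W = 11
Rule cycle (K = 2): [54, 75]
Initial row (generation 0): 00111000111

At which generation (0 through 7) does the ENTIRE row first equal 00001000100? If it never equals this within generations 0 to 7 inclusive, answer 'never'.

Answer: never

Derivation:
Gen 0: 00111000111
Gen 1 (rule 54): 01000101000
Gen 2 (rule 75): 10011000011
Gen 3 (rule 54): 11100100100
Gen 4 (rule 75): 10101001001
Gen 5 (rule 54): 11111111111
Gen 6 (rule 75): 10000000001
Gen 7 (rule 54): 11000000011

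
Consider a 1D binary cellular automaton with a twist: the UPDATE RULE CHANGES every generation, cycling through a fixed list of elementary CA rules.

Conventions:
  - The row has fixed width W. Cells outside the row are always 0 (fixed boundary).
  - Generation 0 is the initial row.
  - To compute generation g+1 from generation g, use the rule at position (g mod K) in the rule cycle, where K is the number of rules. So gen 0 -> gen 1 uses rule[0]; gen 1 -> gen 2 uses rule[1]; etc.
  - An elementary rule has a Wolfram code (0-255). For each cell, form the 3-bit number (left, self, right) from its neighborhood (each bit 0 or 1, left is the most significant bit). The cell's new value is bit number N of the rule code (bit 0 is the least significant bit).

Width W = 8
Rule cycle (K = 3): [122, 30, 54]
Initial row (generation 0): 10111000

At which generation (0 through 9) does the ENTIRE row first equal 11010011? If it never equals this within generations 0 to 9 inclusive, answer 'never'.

Gen 0: 10111000
Gen 1 (rule 122): 01101100
Gen 2 (rule 30): 11001010
Gen 3 (rule 54): 00111111
Gen 4 (rule 122): 01100001
Gen 5 (rule 30): 11010011
Gen 6 (rule 54): 00111100
Gen 7 (rule 122): 01100110
Gen 8 (rule 30): 11011101
Gen 9 (rule 54): 00100011

Answer: 5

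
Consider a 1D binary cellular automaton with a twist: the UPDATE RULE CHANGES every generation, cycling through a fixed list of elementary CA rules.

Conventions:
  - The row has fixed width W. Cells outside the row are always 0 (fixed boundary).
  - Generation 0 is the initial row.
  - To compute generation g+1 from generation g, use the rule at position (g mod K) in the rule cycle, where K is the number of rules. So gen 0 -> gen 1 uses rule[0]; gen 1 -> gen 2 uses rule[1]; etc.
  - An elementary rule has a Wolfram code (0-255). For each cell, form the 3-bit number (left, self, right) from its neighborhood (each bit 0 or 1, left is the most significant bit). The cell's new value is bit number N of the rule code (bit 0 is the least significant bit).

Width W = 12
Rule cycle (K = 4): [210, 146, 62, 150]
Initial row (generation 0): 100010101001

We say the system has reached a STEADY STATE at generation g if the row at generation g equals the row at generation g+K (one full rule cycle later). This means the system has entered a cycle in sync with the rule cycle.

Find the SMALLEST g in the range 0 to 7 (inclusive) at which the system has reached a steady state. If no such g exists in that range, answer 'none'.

Gen 0: 100010101001
Gen 1 (rule 210): 010100000110
Gen 2 (rule 146): 100010001001
Gen 3 (rule 62): 110111011111
Gen 4 (rule 150): 000010001110
Gen 5 (rule 210): 000101010111
Gen 6 (rule 146): 001000000010
Gen 7 (rule 62): 011100000111
Gen 8 (rule 150): 101010001010
Gen 9 (rule 210): 000001010001
Gen 10 (rule 146): 000010001010
Gen 11 (rule 62): 000111011111

Answer: none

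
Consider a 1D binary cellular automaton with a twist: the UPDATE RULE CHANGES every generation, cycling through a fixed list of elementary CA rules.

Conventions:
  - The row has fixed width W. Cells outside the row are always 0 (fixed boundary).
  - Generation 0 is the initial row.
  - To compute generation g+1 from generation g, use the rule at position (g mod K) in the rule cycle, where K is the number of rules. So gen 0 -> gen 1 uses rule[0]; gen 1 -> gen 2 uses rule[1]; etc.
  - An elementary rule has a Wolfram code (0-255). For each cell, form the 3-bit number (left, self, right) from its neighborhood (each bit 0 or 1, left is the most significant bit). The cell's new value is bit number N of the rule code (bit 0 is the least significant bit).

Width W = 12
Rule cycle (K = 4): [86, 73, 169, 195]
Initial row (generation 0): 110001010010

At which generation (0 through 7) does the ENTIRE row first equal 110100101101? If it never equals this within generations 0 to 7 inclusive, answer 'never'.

Answer: never

Derivation:
Gen 0: 110001010010
Gen 1 (rule 86): 011011011111
Gen 2 (rule 73): 011011010001
Gen 3 (rule 169): 010110100100
Gen 4 (rule 195): 100010001001
Gen 5 (rule 86): 110111011111
Gen 6 (rule 73): 110101010001
Gen 7 (rule 169): 101010100100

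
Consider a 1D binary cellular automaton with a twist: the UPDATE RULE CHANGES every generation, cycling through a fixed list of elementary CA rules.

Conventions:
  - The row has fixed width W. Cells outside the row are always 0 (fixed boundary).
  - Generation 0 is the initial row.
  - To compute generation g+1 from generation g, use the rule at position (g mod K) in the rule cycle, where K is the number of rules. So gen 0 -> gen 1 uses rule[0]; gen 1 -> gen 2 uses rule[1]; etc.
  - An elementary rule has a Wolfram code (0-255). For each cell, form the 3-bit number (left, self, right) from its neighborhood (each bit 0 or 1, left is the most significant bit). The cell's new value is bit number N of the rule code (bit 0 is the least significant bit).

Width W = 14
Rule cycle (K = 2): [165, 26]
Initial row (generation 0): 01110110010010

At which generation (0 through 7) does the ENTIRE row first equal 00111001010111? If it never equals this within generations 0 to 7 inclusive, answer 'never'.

Gen 0: 01110110010010
Gen 1 (rule 165): 00101000010010
Gen 2 (rule 26): 01000100101101
Gen 3 (rule 165): 01010100110011
Gen 4 (rule 26): 10000011101110
Gen 5 (rule 165): 10111001010100
Gen 6 (rule 26): 00100110000010
Gen 7 (rule 165): 10100000111010

Answer: never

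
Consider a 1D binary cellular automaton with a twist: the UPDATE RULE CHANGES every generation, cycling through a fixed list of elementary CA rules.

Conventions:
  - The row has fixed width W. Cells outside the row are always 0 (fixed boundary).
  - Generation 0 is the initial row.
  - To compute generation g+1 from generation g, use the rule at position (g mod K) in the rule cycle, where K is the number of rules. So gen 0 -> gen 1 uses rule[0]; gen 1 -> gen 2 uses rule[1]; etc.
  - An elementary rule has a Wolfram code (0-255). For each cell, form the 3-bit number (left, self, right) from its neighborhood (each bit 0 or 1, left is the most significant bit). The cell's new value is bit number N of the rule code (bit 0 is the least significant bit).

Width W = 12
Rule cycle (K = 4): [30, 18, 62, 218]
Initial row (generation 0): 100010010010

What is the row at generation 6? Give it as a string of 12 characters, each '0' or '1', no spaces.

Gen 0: 100010010010
Gen 1 (rule 30): 110111111111
Gen 2 (rule 18): 000000000000
Gen 3 (rule 62): 000000000000
Gen 4 (rule 218): 000000000000
Gen 5 (rule 30): 000000000000
Gen 6 (rule 18): 000000000000

Answer: 000000000000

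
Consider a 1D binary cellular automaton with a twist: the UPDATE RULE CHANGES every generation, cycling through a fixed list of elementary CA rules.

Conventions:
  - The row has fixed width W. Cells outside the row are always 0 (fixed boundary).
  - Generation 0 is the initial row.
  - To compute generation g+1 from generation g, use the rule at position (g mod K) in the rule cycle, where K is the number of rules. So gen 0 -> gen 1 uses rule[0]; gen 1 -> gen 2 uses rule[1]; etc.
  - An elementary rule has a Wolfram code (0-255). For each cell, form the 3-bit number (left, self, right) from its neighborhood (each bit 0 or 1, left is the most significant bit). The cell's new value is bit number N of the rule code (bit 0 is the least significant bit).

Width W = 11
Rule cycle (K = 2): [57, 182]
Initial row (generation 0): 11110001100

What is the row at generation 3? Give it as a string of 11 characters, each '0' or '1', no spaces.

Answer: 10101010011

Derivation:
Gen 0: 11110001100
Gen 1 (rule 57): 10001101011
Gen 2 (rule 182): 11010011100
Gen 3 (rule 57): 10101010011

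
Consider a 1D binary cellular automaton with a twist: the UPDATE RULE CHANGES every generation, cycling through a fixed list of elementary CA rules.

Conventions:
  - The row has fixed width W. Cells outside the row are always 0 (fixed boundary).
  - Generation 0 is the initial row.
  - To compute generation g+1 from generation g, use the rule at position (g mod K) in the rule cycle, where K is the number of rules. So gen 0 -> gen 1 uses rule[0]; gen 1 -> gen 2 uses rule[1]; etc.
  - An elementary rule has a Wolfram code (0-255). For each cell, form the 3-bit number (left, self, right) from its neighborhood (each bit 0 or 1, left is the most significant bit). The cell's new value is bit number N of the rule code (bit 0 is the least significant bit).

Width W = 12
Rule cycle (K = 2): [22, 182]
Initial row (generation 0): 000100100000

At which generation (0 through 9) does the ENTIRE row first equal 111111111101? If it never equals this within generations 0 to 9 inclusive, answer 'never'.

Answer: never

Derivation:
Gen 0: 000100100000
Gen 1 (rule 22): 001111110000
Gen 2 (rule 182): 010111101000
Gen 3 (rule 22): 110000001100
Gen 4 (rule 182): 001000010010
Gen 5 (rule 22): 011100111111
Gen 6 (rule 182): 101011011110
Gen 7 (rule 22): 101000000001
Gen 8 (rule 182): 111100000011
Gen 9 (rule 22): 000010000100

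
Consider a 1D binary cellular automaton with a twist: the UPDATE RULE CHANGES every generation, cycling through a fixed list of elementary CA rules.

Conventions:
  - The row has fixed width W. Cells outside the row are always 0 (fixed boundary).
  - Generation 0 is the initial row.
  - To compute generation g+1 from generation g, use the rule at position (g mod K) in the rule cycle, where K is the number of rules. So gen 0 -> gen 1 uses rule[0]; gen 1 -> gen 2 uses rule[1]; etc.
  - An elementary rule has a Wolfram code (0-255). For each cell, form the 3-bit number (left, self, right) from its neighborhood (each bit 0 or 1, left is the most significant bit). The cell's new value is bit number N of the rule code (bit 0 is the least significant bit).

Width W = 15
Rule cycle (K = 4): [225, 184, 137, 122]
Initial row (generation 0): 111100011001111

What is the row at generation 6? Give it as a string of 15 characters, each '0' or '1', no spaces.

Answer: 001011111010010

Derivation:
Gen 0: 111100011001111
Gen 1 (rule 225): 011101001000111
Gen 2 (rule 184): 011010100100110
Gen 3 (rule 137): 010000000000100
Gen 4 (rule 122): 101000000001010
Gen 5 (rule 225): 010011111100100
Gen 6 (rule 184): 001011111010010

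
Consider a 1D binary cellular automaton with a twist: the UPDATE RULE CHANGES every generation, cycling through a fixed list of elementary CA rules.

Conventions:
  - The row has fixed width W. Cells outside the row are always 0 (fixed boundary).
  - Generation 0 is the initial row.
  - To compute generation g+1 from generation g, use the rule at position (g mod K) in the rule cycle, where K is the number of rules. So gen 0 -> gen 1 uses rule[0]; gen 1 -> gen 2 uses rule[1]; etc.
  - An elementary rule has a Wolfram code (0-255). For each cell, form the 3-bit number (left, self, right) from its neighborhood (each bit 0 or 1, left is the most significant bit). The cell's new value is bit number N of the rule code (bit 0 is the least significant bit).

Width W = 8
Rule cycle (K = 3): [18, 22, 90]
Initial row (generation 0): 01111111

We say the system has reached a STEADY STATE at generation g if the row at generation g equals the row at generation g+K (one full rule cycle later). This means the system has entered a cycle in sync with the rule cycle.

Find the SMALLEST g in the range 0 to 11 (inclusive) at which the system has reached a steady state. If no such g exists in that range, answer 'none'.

Answer: 10

Derivation:
Gen 0: 01111111
Gen 1 (rule 18): 10000000
Gen 2 (rule 22): 11000000
Gen 3 (rule 90): 11100000
Gen 4 (rule 18): 00010000
Gen 5 (rule 22): 00111000
Gen 6 (rule 90): 01101100
Gen 7 (rule 18): 10000010
Gen 8 (rule 22): 11000111
Gen 9 (rule 90): 11101101
Gen 10 (rule 18): 00000000
Gen 11 (rule 22): 00000000
Gen 12 (rule 90): 00000000
Gen 13 (rule 18): 00000000
Gen 14 (rule 22): 00000000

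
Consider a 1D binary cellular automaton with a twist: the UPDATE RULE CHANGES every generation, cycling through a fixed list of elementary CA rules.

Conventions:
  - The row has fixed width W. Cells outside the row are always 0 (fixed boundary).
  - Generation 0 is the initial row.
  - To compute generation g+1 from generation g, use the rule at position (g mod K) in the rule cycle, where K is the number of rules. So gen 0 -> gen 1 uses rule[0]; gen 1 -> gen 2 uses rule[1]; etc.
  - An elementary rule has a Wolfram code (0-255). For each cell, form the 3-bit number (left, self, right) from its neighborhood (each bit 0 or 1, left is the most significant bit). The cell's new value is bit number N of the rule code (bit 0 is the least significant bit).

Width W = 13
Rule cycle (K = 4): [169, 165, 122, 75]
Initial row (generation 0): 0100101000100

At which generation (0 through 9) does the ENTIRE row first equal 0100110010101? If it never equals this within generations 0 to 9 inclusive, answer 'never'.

Answer: never

Derivation:
Gen 0: 0100101000100
Gen 1 (rule 169): 0000010010001
Gen 2 (rule 165): 1111010010101
Gen 3 (rule 122): 1001101101010
Gen 4 (rule 75): 0011101100000
Gen 5 (rule 169): 1011011001111
Gen 6 (rule 165): 1100100000110
Gen 7 (rule 122): 1111010001111
Gen 8 (rule 75): 1001000111001
Gen 9 (rule 169): 0000010110000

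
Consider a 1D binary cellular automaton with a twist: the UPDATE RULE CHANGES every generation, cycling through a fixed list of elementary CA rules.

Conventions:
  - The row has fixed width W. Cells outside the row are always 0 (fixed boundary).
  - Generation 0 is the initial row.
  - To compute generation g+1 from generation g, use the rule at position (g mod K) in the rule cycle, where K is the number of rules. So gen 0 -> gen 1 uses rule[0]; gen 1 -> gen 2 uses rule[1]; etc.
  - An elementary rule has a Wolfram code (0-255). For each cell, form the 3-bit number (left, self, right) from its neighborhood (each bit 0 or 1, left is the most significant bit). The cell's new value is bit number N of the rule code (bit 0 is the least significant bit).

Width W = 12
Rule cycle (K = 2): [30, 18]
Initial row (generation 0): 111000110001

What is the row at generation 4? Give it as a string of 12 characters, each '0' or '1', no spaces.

Answer: 000010000000

Derivation:
Gen 0: 111000110001
Gen 1 (rule 30): 100101101011
Gen 2 (rule 18): 011000000000
Gen 3 (rule 30): 110100000000
Gen 4 (rule 18): 000010000000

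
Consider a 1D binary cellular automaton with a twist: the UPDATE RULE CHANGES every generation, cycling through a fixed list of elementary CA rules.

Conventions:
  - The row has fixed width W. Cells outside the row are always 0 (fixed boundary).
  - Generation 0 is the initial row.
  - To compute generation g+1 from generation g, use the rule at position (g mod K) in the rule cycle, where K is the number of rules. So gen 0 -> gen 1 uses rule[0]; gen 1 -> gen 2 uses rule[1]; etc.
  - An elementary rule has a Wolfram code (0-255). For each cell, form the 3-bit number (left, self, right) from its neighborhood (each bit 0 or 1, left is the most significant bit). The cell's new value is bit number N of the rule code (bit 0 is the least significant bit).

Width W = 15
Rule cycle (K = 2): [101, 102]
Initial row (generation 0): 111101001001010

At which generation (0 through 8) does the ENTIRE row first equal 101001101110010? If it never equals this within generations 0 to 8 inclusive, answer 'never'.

Answer: 3

Derivation:
Gen 0: 111101001001010
Gen 1 (rule 101): 000111001001110
Gen 2 (rule 102): 001001011010010
Gen 3 (rule 101): 101001101110010
Gen 4 (rule 102): 111010110010110
Gen 5 (rule 101): 001111010011010
Gen 6 (rule 102): 010001110101110
Gen 7 (rule 101): 010100011110010
Gen 8 (rule 102): 111100100010110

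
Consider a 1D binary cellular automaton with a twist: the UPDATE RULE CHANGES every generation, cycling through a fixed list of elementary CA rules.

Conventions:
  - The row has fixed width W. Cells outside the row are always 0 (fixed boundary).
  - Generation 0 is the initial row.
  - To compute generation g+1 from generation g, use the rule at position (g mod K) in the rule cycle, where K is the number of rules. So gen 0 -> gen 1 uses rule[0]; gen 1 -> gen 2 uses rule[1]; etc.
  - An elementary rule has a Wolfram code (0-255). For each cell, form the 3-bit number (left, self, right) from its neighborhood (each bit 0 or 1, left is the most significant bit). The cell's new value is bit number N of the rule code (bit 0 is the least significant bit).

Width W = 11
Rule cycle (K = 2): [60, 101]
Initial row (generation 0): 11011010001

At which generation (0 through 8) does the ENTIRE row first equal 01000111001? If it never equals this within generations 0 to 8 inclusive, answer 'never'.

Gen 0: 11011010001
Gen 1 (rule 60): 10110111001
Gen 2 (rule 101): 11011001001
Gen 3 (rule 60): 10110101101
Gen 4 (rule 101): 11011110111
Gen 5 (rule 60): 10110001100
Gen 6 (rule 101): 11010100101
Gen 7 (rule 60): 10111110111
Gen 8 (rule 101): 11000011001

Answer: never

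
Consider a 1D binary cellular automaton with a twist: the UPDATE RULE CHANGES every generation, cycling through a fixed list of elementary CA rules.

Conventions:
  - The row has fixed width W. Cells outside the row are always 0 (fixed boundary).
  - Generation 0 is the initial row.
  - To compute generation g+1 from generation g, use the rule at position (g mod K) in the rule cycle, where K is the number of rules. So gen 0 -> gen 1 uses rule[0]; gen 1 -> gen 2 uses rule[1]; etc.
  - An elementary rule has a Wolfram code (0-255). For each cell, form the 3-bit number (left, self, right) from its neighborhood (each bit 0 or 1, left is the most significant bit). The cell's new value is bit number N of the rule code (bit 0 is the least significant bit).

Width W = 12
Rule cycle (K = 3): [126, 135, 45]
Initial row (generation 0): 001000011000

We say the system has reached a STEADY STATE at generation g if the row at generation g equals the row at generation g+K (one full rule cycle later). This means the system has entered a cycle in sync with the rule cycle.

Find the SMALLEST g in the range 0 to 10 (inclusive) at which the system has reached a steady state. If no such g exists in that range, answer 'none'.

Gen 0: 001000011000
Gen 1 (rule 126): 011100111100
Gen 2 (rule 135): 101001011001
Gen 3 (rule 45): 111001110001
Gen 4 (rule 126): 101111011011
Gen 5 (rule 135): 100110000000
Gen 6 (rule 45): 100100111111
Gen 7 (rule 126): 111111100001
Gen 8 (rule 135): 011111001111
Gen 9 (rule 45): 010000001000
Gen 10 (rule 126): 111000011100
Gen 11 (rule 135): 010011101001
Gen 12 (rule 45): 010010011001
Gen 13 (rule 126): 111111111111

Answer: none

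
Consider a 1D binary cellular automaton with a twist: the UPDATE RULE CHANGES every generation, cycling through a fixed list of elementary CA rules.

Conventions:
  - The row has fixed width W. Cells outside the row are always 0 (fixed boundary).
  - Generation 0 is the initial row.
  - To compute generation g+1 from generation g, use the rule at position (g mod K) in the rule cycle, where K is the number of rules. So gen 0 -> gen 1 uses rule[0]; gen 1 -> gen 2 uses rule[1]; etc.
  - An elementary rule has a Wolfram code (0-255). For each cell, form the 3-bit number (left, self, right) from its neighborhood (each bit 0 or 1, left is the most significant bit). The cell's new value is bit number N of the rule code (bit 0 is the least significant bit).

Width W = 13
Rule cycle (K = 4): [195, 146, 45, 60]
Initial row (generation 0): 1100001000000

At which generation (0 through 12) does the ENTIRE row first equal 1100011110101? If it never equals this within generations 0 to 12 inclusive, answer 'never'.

Answer: never

Derivation:
Gen 0: 1100001000000
Gen 1 (rule 195): 0101110011111
Gen 2 (rule 146): 1000101101110
Gen 3 (rule 45): 1010111011000
Gen 4 (rule 60): 1111100110100
Gen 5 (rule 195): 0111101010001
Gen 6 (rule 146): 1011000001010
Gen 7 (rule 45): 1110011101110
Gen 8 (rule 60): 1001010011001
Gen 9 (rule 195): 0010000101010
Gen 10 (rule 146): 0101001000001
Gen 11 (rule 45): 0111001011101
Gen 12 (rule 60): 0100101110011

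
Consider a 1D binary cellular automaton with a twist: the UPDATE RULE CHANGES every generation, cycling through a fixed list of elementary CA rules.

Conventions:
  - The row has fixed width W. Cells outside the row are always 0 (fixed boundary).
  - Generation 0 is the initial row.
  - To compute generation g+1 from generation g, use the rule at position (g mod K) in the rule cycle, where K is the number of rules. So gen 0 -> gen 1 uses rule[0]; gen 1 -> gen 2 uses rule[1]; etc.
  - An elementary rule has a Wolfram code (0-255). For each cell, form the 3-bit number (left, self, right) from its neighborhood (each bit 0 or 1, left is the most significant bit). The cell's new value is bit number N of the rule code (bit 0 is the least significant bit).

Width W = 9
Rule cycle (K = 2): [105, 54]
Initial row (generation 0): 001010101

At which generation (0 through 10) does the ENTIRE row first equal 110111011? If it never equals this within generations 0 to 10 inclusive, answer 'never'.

Answer: 5

Derivation:
Gen 0: 001010101
Gen 1 (rule 105): 100101010
Gen 2 (rule 54): 111111111
Gen 3 (rule 105): 100000001
Gen 4 (rule 54): 110000011
Gen 5 (rule 105): 110111011
Gen 6 (rule 54): 001000100
Gen 7 (rule 105): 100010001
Gen 8 (rule 54): 110111011
Gen 9 (rule 105): 111101111
Gen 10 (rule 54): 000010000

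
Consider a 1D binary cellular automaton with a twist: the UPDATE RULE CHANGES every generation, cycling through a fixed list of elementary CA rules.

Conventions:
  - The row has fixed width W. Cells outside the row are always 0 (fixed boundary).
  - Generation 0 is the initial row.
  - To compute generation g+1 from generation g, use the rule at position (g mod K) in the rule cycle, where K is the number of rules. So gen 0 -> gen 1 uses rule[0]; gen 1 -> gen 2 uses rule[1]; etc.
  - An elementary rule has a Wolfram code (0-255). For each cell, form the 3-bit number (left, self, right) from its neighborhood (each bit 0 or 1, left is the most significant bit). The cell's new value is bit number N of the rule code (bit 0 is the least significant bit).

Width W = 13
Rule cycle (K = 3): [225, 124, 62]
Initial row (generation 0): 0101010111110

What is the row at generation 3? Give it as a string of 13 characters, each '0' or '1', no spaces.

Answer: 0110000001110

Derivation:
Gen 0: 0101010111110
Gen 1 (rule 225): 0010101011110
Gen 2 (rule 124): 0011111110011
Gen 3 (rule 62): 0110000001110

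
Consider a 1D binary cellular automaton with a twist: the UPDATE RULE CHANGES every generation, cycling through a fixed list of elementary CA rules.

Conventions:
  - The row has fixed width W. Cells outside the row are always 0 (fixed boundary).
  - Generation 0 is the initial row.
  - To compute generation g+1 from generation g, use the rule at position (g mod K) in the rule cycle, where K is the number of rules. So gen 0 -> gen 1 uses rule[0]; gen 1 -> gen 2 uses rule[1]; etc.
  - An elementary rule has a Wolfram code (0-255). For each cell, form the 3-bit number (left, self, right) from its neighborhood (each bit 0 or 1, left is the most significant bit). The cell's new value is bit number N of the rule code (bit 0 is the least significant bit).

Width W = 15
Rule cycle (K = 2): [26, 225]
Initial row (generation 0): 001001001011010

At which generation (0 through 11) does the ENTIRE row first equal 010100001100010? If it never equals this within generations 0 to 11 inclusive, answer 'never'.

Gen 0: 001001001011010
Gen 1 (rule 26): 010110110010001
Gen 2 (rule 225): 001011010000100
Gen 3 (rule 26): 010010001001010
Gen 4 (rule 225): 000000100000100
Gen 5 (rule 26): 000001010001010
Gen 6 (rule 225): 111100100100100
Gen 7 (rule 26): 100011011011010
Gen 8 (rule 225): 001001101101100
Gen 9 (rule 26): 010111001001010
Gen 10 (rule 225): 001011000000100
Gen 11 (rule 26): 010010100001010

Answer: never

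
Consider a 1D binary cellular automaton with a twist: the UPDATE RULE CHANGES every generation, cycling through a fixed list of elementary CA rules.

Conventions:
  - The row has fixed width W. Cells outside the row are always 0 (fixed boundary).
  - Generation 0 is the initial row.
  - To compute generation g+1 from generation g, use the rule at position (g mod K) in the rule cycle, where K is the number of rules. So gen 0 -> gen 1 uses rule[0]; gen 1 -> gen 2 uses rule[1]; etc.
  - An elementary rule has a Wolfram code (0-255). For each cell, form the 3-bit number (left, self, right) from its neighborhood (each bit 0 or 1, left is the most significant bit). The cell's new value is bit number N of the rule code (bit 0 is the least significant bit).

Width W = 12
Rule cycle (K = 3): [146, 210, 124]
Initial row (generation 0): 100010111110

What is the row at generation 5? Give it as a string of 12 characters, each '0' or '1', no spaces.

Gen 0: 100010111110
Gen 1 (rule 146): 010100011101
Gen 2 (rule 210): 100010101100
Gen 3 (rule 124): 110011111110
Gen 4 (rule 146): 001101111101
Gen 5 (rule 210): 010100111100

Answer: 010100111100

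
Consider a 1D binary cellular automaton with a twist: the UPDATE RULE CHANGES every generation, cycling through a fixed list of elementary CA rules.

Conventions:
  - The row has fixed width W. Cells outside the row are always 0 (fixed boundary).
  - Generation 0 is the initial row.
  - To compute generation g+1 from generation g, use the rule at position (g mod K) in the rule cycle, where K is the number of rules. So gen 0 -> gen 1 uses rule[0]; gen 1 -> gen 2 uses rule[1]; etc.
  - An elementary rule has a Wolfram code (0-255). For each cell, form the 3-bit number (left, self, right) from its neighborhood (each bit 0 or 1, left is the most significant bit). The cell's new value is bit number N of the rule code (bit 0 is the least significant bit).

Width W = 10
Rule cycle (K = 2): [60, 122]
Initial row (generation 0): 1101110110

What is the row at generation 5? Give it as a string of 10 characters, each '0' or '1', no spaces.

Answer: 1111000011

Derivation:
Gen 0: 1101110110
Gen 1 (rule 60): 1011001101
Gen 2 (rule 122): 0111111110
Gen 3 (rule 60): 0100000001
Gen 4 (rule 122): 1010000010
Gen 5 (rule 60): 1111000011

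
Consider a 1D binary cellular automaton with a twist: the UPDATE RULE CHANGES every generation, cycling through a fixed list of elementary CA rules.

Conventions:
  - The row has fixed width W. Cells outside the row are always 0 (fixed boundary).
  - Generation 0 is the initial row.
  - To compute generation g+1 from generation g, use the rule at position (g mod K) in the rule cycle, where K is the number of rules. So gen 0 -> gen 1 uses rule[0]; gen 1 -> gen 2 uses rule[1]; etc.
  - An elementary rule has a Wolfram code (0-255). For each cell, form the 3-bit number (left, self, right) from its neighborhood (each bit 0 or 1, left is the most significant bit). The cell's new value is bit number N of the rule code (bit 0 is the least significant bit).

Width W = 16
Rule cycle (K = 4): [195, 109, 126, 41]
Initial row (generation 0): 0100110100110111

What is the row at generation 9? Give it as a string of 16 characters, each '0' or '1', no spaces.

Answer: 0011010001100001

Derivation:
Gen 0: 0100110100110111
Gen 1 (rule 195): 1001010001010011
Gen 2 (rule 109): 1001110101110011
Gen 3 (rule 126): 1111011111011111
Gen 4 (rule 41): 1000110000110000
Gen 5 (rule 195): 0011010111010111
Gen 6 (rule 109): 1011111101111101
Gen 7 (rule 126): 1110000111000111
Gen 8 (rule 41): 1000110100010100
Gen 9 (rule 195): 0011010001100001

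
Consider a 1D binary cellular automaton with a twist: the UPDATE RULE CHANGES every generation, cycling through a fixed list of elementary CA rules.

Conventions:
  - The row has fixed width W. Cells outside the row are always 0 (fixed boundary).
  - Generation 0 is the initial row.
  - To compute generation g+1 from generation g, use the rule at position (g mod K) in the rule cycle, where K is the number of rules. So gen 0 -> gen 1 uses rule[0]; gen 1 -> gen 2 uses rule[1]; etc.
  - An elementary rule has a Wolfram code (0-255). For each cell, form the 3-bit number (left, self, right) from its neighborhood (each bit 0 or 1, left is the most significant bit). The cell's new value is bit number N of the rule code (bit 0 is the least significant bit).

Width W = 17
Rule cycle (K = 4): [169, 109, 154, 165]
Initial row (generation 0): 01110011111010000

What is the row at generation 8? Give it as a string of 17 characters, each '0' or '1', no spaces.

Gen 0: 01110011111010000
Gen 1 (rule 169): 01100011110100111
Gen 2 (rule 109): 01101010011100101
Gen 3 (rule 154): 11000001111011000
Gen 4 (rule 165): 00011100110100011
Gen 5 (rule 169): 11011000101001010
Gen 6 (rule 109): 11111010111001110
Gen 7 (rule 154): 11110000110111101
Gen 8 (rule 165): 01100110001011011

Answer: 01100110001011011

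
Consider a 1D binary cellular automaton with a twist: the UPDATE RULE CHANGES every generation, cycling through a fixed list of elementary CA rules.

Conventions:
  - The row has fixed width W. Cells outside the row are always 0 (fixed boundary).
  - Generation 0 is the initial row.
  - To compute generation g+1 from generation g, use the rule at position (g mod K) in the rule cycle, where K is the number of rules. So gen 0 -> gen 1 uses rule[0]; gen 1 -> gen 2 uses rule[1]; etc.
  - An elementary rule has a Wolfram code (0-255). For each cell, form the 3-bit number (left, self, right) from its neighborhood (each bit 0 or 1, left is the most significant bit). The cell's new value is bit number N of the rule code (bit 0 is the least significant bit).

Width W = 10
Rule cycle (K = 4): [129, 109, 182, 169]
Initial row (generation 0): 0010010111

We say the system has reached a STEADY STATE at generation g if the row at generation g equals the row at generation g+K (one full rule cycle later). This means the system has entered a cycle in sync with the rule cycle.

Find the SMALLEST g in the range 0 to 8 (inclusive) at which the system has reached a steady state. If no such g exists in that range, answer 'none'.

Gen 0: 0010010111
Gen 1 (rule 129): 1000000010
Gen 2 (rule 109): 1011111010
Gen 3 (rule 182): 1101110111
Gen 4 (rule 169): 1011101110
Gen 5 (rule 129): 0001000100
Gen 6 (rule 109): 1101010101
Gen 7 (rule 182): 0011111111
Gen 8 (rule 169): 1011111110
Gen 9 (rule 129): 0001111100
Gen 10 (rule 109): 1101000101
Gen 11 (rule 182): 0011101111
Gen 12 (rule 169): 1011011110

Answer: none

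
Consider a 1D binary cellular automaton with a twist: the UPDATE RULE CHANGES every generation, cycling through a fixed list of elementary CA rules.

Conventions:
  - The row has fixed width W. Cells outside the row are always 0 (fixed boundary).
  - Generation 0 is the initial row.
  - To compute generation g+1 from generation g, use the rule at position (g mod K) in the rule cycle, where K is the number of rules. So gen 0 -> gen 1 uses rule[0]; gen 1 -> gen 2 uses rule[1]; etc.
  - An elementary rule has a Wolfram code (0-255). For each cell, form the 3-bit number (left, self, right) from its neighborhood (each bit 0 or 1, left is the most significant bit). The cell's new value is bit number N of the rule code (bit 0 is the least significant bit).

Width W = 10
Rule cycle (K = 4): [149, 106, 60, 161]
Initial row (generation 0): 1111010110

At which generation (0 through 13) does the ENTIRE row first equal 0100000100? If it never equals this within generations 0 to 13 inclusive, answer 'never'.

Answer: 8

Derivation:
Gen 0: 1111010110
Gen 1 (rule 149): 0110010001
Gen 2 (rule 106): 1110100010
Gen 3 (rule 60): 1001110011
Gen 4 (rule 161): 0000100000
Gen 5 (rule 149): 1110111111
Gen 6 (rule 106): 1011100001
Gen 7 (rule 60): 1110010001
Gen 8 (rule 161): 0100000100
Gen 9 (rule 149): 0111110111
Gen 10 (rule 106): 1100011101
Gen 11 (rule 60): 1010010011
Gen 12 (rule 161): 0100000000
Gen 13 (rule 149): 0111111111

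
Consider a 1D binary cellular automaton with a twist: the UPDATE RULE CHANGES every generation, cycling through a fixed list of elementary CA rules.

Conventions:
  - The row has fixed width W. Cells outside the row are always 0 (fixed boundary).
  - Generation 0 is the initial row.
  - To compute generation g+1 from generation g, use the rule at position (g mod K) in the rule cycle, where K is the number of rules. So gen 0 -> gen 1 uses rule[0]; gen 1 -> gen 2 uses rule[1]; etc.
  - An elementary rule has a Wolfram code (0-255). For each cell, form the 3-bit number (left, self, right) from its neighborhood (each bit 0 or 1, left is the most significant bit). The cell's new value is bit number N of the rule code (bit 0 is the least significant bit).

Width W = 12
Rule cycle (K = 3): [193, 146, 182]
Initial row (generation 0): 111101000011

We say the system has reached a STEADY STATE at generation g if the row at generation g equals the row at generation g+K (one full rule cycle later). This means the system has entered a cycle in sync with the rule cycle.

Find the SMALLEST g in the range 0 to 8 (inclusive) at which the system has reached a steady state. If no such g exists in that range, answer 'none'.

Gen 0: 111101000011
Gen 1 (rule 193): 011100011001
Gen 2 (rule 146): 101010100110
Gen 3 (rule 182): 111111111001
Gen 4 (rule 193): 011111111000
Gen 5 (rule 146): 101111110100
Gen 6 (rule 182): 110111101110
Gen 7 (rule 193): 010011100110
Gen 8 (rule 146): 101101011001
Gen 9 (rule 182): 110011100111
Gen 10 (rule 193): 010001100011
Gen 11 (rule 146): 101010010100

Answer: none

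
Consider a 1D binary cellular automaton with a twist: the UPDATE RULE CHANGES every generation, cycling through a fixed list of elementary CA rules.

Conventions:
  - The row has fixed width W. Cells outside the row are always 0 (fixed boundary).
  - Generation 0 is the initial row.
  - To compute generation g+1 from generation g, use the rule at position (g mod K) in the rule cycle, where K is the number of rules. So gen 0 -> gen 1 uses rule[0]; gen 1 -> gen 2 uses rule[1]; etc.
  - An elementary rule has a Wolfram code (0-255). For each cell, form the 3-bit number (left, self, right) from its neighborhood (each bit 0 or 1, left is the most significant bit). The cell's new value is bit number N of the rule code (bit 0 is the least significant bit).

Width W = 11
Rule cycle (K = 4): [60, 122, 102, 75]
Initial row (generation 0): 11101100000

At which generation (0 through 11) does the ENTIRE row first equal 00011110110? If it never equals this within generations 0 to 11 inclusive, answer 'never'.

Answer: never

Derivation:
Gen 0: 11101100000
Gen 1 (rule 60): 10011010000
Gen 2 (rule 122): 01111101000
Gen 3 (rule 102): 10000111000
Gen 4 (rule 75): 00111101011
Gen 5 (rule 60): 00100011110
Gen 6 (rule 122): 01010110011
Gen 7 (rule 102): 11111010101
Gen 8 (rule 75): 10001000000
Gen 9 (rule 60): 11001100000
Gen 10 (rule 122): 11111110000
Gen 11 (rule 102): 00000010000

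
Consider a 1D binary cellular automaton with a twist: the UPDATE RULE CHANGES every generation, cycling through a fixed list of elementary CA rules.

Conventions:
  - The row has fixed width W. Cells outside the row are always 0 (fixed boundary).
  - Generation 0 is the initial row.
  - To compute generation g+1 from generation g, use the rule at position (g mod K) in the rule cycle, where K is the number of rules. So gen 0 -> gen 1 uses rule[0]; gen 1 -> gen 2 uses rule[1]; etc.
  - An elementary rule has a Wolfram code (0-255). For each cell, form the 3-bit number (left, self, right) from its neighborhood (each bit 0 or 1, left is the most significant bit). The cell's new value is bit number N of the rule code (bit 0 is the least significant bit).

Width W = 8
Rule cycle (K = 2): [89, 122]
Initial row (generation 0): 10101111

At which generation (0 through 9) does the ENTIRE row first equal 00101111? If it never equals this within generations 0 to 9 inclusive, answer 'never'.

Gen 0: 10101111
Gen 1 (rule 89): 00001001
Gen 2 (rule 122): 00010110
Gen 3 (rule 89): 11000111
Gen 4 (rule 122): 11101101
Gen 5 (rule 89): 10101100
Gen 6 (rule 122): 01011110
Gen 7 (rule 89): 00010011
Gen 8 (rule 122): 00101111
Gen 9 (rule 89): 10001001

Answer: 8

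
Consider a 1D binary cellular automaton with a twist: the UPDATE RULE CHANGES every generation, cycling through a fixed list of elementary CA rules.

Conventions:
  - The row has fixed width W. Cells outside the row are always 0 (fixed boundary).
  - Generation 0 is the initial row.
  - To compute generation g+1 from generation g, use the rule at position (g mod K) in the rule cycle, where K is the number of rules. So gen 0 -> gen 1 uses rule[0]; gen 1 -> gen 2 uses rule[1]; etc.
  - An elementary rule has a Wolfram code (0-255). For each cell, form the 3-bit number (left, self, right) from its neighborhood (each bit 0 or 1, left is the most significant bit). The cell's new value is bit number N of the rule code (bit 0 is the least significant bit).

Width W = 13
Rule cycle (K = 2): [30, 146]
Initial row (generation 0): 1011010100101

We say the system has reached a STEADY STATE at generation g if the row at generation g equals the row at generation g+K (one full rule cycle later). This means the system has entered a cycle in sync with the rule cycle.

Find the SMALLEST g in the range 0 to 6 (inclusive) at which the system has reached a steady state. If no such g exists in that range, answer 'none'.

Gen 0: 1011010100101
Gen 1 (rule 30): 1010010111101
Gen 2 (rule 146): 0001100011000
Gen 3 (rule 30): 0011010110100
Gen 4 (rule 146): 0100000000010
Gen 5 (rule 30): 1110000000111
Gen 6 (rule 146): 0101000001010
Gen 7 (rule 30): 1101100011011
Gen 8 (rule 146): 0000010100000

Answer: none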